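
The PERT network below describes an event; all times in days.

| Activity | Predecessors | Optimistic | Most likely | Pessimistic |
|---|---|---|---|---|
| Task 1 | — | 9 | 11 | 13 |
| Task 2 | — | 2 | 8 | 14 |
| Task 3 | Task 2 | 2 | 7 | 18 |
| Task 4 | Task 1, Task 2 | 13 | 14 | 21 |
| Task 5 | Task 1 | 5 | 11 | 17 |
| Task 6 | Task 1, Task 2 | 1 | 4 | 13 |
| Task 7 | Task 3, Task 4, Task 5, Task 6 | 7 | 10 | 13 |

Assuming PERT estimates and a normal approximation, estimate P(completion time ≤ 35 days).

te_Task 1 = (9 + 4·11 + 13)/6 = 66/6 = 11; σ²_Task 1 = ((13−9)/6)² = 0.444
te_Task 2 = (2 + 4·8 + 14)/6 = 48/6 = 8; σ²_Task 2 = ((14−2)/6)² = 4.000
te_Task 3 = (2 + 4·7 + 18)/6 = 48/6 = 8; σ²_Task 3 = ((18−2)/6)² = 7.111
te_Task 4 = (13 + 4·14 + 21)/6 = 90/6 = 15; σ²_Task 4 = ((21−13)/6)² = 1.778
te_Task 5 = (5 + 4·11 + 17)/6 = 66/6 = 11; σ²_Task 5 = ((17−5)/6)² = 4.000
te_Task 6 = (1 + 4·4 + 13)/6 = 30/6 = 5; σ²_Task 6 = ((13−1)/6)² = 4.000
te_Task 7 = (7 + 4·10 + 13)/6 = 60/6 = 10; σ²_Task 7 = ((13−7)/6)² = 1.000

Forward pass:
ES_Task 1 = 0; EF_Task 1 = 11
ES_Task 2 = 0; EF_Task 2 = 8
ES_Task 3 = 8; EF_Task 3 = 8+8 = 16
ES_Task 4 = max(EF_Task 1=11, EF_Task 2=8) = 11; EF_Task 4 = 11+15 = 26
ES_Task 5 = 11; EF_Task 5 = 11+11 = 22
ES_Task 6 = max(EF_Task 1=11, EF_Task 2=8) = 11; EF_Task 6 = 11+5 = 16
ES_Task 7 = max(EF_Task 3=16, EF_Task 4=26, EF_Task 5=22, EF_Task 6=16) = 26; EF_Task 7 = 26+10 = 36
Expected project duration μ = 36 days. Critical path: Task 1 → Task 4 → Task 7.

Variance along critical path = 0.444 + 1.778 + 1.000 = 3.222; σ = √3.222 = 1.795 days.
Z = (35 − 36) / 1.795 = -0.557
P(T ≤ 35) = Φ(-0.557) ≈ 0.289

0.289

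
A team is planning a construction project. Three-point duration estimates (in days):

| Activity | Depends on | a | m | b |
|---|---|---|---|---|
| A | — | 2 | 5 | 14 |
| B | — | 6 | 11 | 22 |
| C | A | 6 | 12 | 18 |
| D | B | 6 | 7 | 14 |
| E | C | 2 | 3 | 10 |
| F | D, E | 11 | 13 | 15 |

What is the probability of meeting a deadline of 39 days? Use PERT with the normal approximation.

te_A = (2 + 4·5 + 14)/6 = 36/6 = 6; σ²_A = ((14−2)/6)² = 4.000
te_B = (6 + 4·11 + 22)/6 = 72/6 = 12; σ²_B = ((22−6)/6)² = 7.111
te_C = (6 + 4·12 + 18)/6 = 72/6 = 12; σ²_C = ((18−6)/6)² = 4.000
te_D = (6 + 4·7 + 14)/6 = 48/6 = 8; σ²_D = ((14−6)/6)² = 1.778
te_E = (2 + 4·3 + 10)/6 = 24/6 = 4; σ²_E = ((10−2)/6)² = 1.778
te_F = (11 + 4·13 + 15)/6 = 78/6 = 13; σ²_F = ((15−11)/6)² = 0.444

Forward pass:
ES_A = 0; EF_A = 6
ES_B = 0; EF_B = 12
ES_C = 6; EF_C = 6+12 = 18
ES_D = 12; EF_D = 12+8 = 20
ES_E = 18; EF_E = 18+4 = 22
ES_F = max(EF_D=20, EF_E=22) = 22; EF_F = 22+13 = 35
Expected project duration μ = 35 days. Critical path: A → C → E → F.

Variance along critical path = 4.000 + 4.000 + 1.778 + 0.444 = 10.222; σ = √10.222 = 3.197 days.
Z = (39 − 35) / 3.197 = 1.251
P(T ≤ 39) = Φ(1.251) ≈ 0.895

0.895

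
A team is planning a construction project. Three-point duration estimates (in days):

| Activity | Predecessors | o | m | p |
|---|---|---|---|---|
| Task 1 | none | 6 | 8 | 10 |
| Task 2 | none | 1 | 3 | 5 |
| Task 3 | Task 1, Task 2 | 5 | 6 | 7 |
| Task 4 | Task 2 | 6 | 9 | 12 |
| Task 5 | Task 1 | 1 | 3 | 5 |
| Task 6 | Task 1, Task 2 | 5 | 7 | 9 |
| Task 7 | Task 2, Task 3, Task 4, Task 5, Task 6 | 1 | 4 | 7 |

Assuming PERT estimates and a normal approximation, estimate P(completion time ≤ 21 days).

te_Task 1 = (6 + 4·8 + 10)/6 = 48/6 = 8; σ²_Task 1 = ((10−6)/6)² = 0.444
te_Task 2 = (1 + 4·3 + 5)/6 = 18/6 = 3; σ²_Task 2 = ((5−1)/6)² = 0.444
te_Task 3 = (5 + 4·6 + 7)/6 = 36/6 = 6; σ²_Task 3 = ((7−5)/6)² = 0.111
te_Task 4 = (6 + 4·9 + 12)/6 = 54/6 = 9; σ²_Task 4 = ((12−6)/6)² = 1.000
te_Task 5 = (1 + 4·3 + 5)/6 = 18/6 = 3; σ²_Task 5 = ((5−1)/6)² = 0.444
te_Task 6 = (5 + 4·7 + 9)/6 = 42/6 = 7; σ²_Task 6 = ((9−5)/6)² = 0.444
te_Task 7 = (1 + 4·4 + 7)/6 = 24/6 = 4; σ²_Task 7 = ((7−1)/6)² = 1.000

Forward pass:
ES_Task 1 = 0; EF_Task 1 = 8
ES_Task 2 = 0; EF_Task 2 = 3
ES_Task 3 = max(EF_Task 1=8, EF_Task 2=3) = 8; EF_Task 3 = 8+6 = 14
ES_Task 4 = 3; EF_Task 4 = 3+9 = 12
ES_Task 5 = 8; EF_Task 5 = 8+3 = 11
ES_Task 6 = max(EF_Task 1=8, EF_Task 2=3) = 8; EF_Task 6 = 8+7 = 15
ES_Task 7 = max(EF_Task 2=3, EF_Task 3=14, EF_Task 4=12, EF_Task 5=11, EF_Task 6=15) = 15; EF_Task 7 = 15+4 = 19
Expected project duration μ = 19 days. Critical path: Task 1 → Task 6 → Task 7.

Variance along critical path = 0.444 + 0.444 + 1.000 = 1.889; σ = √1.889 = 1.374 days.
Z = (21 − 19) / 1.374 = 1.455
P(T ≤ 21) = Φ(1.455) ≈ 0.927

0.927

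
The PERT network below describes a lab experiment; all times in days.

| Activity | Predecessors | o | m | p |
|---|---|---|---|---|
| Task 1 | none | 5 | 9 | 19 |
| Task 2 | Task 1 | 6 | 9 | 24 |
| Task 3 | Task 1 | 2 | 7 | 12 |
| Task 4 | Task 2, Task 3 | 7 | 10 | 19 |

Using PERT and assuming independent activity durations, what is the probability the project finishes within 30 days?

te_Task 1 = (5 + 4·9 + 19)/6 = 60/6 = 10; σ²_Task 1 = ((19−5)/6)² = 5.444
te_Task 2 = (6 + 4·9 + 24)/6 = 66/6 = 11; σ²_Task 2 = ((24−6)/6)² = 9.000
te_Task 3 = (2 + 4·7 + 12)/6 = 42/6 = 7; σ²_Task 3 = ((12−2)/6)² = 2.778
te_Task 4 = (7 + 4·10 + 19)/6 = 66/6 = 11; σ²_Task 4 = ((19−7)/6)² = 4.000

Forward pass:
ES_Task 1 = 0; EF_Task 1 = 10
ES_Task 2 = 10; EF_Task 2 = 10+11 = 21
ES_Task 3 = 10; EF_Task 3 = 10+7 = 17
ES_Task 4 = max(EF_Task 2=21, EF_Task 3=17) = 21; EF_Task 4 = 21+11 = 32
Expected project duration μ = 32 days. Critical path: Task 1 → Task 2 → Task 4.

Variance along critical path = 5.444 + 9.000 + 4.000 = 18.444; σ = √18.444 = 4.295 days.
Z = (30 − 32) / 4.295 = -0.466
P(T ≤ 30) = Φ(-0.466) ≈ 0.321

0.321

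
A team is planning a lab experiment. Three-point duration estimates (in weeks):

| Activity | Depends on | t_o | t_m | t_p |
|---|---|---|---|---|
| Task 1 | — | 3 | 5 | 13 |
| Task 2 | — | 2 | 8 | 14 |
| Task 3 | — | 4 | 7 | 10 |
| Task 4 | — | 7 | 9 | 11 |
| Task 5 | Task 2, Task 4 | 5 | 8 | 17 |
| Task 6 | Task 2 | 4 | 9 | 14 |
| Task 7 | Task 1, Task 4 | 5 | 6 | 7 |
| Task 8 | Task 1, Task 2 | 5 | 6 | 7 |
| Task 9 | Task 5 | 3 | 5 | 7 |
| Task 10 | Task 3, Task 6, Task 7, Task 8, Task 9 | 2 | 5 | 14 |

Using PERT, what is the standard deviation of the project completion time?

2.98 weeks

te_Task 1 = (3 + 4·5 + 13)/6 = 36/6 = 6; σ²_Task 1 = ((13−3)/6)² = 2.778
te_Task 2 = (2 + 4·8 + 14)/6 = 48/6 = 8; σ²_Task 2 = ((14−2)/6)² = 4.000
te_Task 3 = (4 + 4·7 + 10)/6 = 42/6 = 7; σ²_Task 3 = ((10−4)/6)² = 1.000
te_Task 4 = (7 + 4·9 + 11)/6 = 54/6 = 9; σ²_Task 4 = ((11−7)/6)² = 0.444
te_Task 5 = (5 + 4·8 + 17)/6 = 54/6 = 9; σ²_Task 5 = ((17−5)/6)² = 4.000
te_Task 6 = (4 + 4·9 + 14)/6 = 54/6 = 9; σ²_Task 6 = ((14−4)/6)² = 2.778
te_Task 7 = (5 + 4·6 + 7)/6 = 36/6 = 6; σ²_Task 7 = ((7−5)/6)² = 0.111
te_Task 8 = (5 + 4·6 + 7)/6 = 36/6 = 6; σ²_Task 8 = ((7−5)/6)² = 0.111
te_Task 9 = (3 + 4·5 + 7)/6 = 30/6 = 5; σ²_Task 9 = ((7−3)/6)² = 0.444
te_Task 10 = (2 + 4·5 + 14)/6 = 36/6 = 6; σ²_Task 10 = ((14−2)/6)² = 4.000

Forward pass:
ES_Task 1 = 0; EF_Task 1 = 6
ES_Task 2 = 0; EF_Task 2 = 8
ES_Task 3 = 0; EF_Task 3 = 7
ES_Task 4 = 0; EF_Task 4 = 9
ES_Task 5 = max(EF_Task 2=8, EF_Task 4=9) = 9; EF_Task 5 = 9+9 = 18
ES_Task 6 = 8; EF_Task 6 = 8+9 = 17
ES_Task 7 = max(EF_Task 1=6, EF_Task 4=9) = 9; EF_Task 7 = 9+6 = 15
ES_Task 8 = max(EF_Task 1=6, EF_Task 2=8) = 8; EF_Task 8 = 8+6 = 14
ES_Task 9 = 18; EF_Task 9 = 18+5 = 23
ES_Task 10 = max(EF_Task 3=7, EF_Task 6=17, EF_Task 7=15, EF_Task 8=14, EF_Task 9=23) = 23; EF_Task 10 = 23+6 = 29
Expected project duration μ = 29 weeks. Critical path: Task 4 → Task 5 → Task 9 → Task 10.

Variance along critical path = 0.444 + 4.000 + 0.444 + 4.000 = 8.889
σ = √8.889 = 2.981 weeks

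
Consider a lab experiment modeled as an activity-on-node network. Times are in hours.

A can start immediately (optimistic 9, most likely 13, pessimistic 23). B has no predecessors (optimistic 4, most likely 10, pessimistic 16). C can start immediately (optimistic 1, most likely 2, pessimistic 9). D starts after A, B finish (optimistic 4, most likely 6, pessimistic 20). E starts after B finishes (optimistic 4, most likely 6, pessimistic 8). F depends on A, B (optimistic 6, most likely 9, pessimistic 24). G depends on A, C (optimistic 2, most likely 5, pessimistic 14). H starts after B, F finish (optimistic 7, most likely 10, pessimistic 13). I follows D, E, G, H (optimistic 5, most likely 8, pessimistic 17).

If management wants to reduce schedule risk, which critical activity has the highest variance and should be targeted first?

F

te_A = (9 + 4·13 + 23)/6 = 84/6 = 14; σ²_A = ((23−9)/6)² = 5.444
te_B = (4 + 4·10 + 16)/6 = 60/6 = 10; σ²_B = ((16−4)/6)² = 4.000
te_C = (1 + 4·2 + 9)/6 = 18/6 = 3; σ²_C = ((9−1)/6)² = 1.778
te_D = (4 + 4·6 + 20)/6 = 48/6 = 8; σ²_D = ((20−4)/6)² = 7.111
te_E = (4 + 4·6 + 8)/6 = 36/6 = 6; σ²_E = ((8−4)/6)² = 0.444
te_F = (6 + 4·9 + 24)/6 = 66/6 = 11; σ²_F = ((24−6)/6)² = 9.000
te_G = (2 + 4·5 + 14)/6 = 36/6 = 6; σ²_G = ((14−2)/6)² = 4.000
te_H = (7 + 4·10 + 13)/6 = 60/6 = 10; σ²_H = ((13−7)/6)² = 1.000
te_I = (5 + 4·8 + 17)/6 = 54/6 = 9; σ²_I = ((17−5)/6)² = 4.000

Forward pass:
ES_A = 0; EF_A = 14
ES_B = 0; EF_B = 10
ES_C = 0; EF_C = 3
ES_D = max(EF_A=14, EF_B=10) = 14; EF_D = 14+8 = 22
ES_E = 10; EF_E = 10+6 = 16
ES_F = max(EF_A=14, EF_B=10) = 14; EF_F = 14+11 = 25
ES_G = max(EF_A=14, EF_C=3) = 14; EF_G = 14+6 = 20
ES_H = max(EF_B=10, EF_F=25) = 25; EF_H = 25+10 = 35
ES_I = max(EF_D=22, EF_E=16, EF_G=20, EF_H=35) = 35; EF_I = 35+9 = 44
Expected project duration μ = 44 hours. Critical path: A → F → H → I.

Variances on critical path: σ²_A=5.444, σ²_F=9.000, σ²_H=1.000, σ²_I=4.000.
Largest is σ²_F = 9.000.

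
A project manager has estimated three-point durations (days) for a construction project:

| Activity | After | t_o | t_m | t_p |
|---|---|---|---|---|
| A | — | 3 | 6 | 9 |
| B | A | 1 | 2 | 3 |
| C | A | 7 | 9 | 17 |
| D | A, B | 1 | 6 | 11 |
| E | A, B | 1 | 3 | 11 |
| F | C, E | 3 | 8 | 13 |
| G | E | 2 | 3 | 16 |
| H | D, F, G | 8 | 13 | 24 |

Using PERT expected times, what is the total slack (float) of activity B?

te_A = (3 + 4·6 + 9)/6 = 36/6 = 6
te_B = (1 + 4·2 + 3)/6 = 12/6 = 2
te_C = (7 + 4·9 + 17)/6 = 60/6 = 10
te_D = (1 + 4·6 + 11)/6 = 36/6 = 6
te_E = (1 + 4·3 + 11)/6 = 24/6 = 4
te_F = (3 + 4·8 + 13)/6 = 48/6 = 8
te_G = (2 + 4·3 + 16)/6 = 30/6 = 5
te_H = (8 + 4·13 + 24)/6 = 84/6 = 14

Forward pass:
ES_A = 0; EF_A = 6
ES_B = 6; EF_B = 6+2 = 8
ES_C = 6; EF_C = 6+10 = 16
ES_D = max(EF_A=6, EF_B=8) = 8; EF_D = 8+6 = 14
ES_E = max(EF_A=6, EF_B=8) = 8; EF_E = 8+4 = 12
ES_F = max(EF_C=16, EF_E=12) = 16; EF_F = 16+8 = 24
ES_G = 12; EF_G = 12+5 = 17
ES_H = max(EF_D=14, EF_F=24, EF_G=17) = 24; EF_H = 24+14 = 38
Expected project duration μ = 38 days. Critical path: A → C → F → H.

Backward pass:
LF_H = 38; LS_H = 38−14 = 24
LF_G = LS_H = 24; LS_G = 24−5 = 19
LF_F = LS_H = 24; LS_F = 24−8 = 16
LF_E = min(LS_F=16, LS_G=19) = 16; LS_E = 16−4 = 12
LF_D = LS_H = 24; LS_D = 24−6 = 18
LF_C = LS_F = 16; LS_C = 16−10 = 6
LF_B = min(LS_D=18, LS_E=12) = 12; LS_B = 12−2 = 10
LF_A = min(LS_B=10, LS_C=6, LS_D=18, LS_E=12) = 6; LS_A = 6−6 = 0
Slack_B = LS_B − ES_B = 10 − 6 = 4

4 days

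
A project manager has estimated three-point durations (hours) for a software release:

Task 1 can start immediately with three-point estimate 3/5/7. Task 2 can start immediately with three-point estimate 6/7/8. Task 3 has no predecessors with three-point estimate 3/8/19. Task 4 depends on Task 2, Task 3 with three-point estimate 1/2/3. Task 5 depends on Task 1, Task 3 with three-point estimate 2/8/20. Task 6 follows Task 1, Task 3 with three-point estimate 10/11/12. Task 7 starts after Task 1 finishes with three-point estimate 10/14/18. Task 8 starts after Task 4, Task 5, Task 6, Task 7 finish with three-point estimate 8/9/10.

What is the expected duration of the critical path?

te_Task 1 = (3 + 4·5 + 7)/6 = 30/6 = 5
te_Task 2 = (6 + 4·7 + 8)/6 = 42/6 = 7
te_Task 3 = (3 + 4·8 + 19)/6 = 54/6 = 9
te_Task 4 = (1 + 4·2 + 3)/6 = 12/6 = 2
te_Task 5 = (2 + 4·8 + 20)/6 = 54/6 = 9
te_Task 6 = (10 + 4·11 + 12)/6 = 66/6 = 11
te_Task 7 = (10 + 4·14 + 18)/6 = 84/6 = 14
te_Task 8 = (8 + 4·9 + 10)/6 = 54/6 = 9

Forward pass:
ES_Task 1 = 0; EF_Task 1 = 5
ES_Task 2 = 0; EF_Task 2 = 7
ES_Task 3 = 0; EF_Task 3 = 9
ES_Task 4 = max(EF_Task 2=7, EF_Task 3=9) = 9; EF_Task 4 = 9+2 = 11
ES_Task 5 = max(EF_Task 1=5, EF_Task 3=9) = 9; EF_Task 5 = 9+9 = 18
ES_Task 6 = max(EF_Task 1=5, EF_Task 3=9) = 9; EF_Task 6 = 9+11 = 20
ES_Task 7 = 5; EF_Task 7 = 5+14 = 19
ES_Task 8 = max(EF_Task 4=11, EF_Task 5=18, EF_Task 6=20, EF_Task 7=19) = 20; EF_Task 8 = 20+9 = 29
Expected project duration μ = 29 hours. Critical path: Task 3 → Task 6 → Task 8.

29 hours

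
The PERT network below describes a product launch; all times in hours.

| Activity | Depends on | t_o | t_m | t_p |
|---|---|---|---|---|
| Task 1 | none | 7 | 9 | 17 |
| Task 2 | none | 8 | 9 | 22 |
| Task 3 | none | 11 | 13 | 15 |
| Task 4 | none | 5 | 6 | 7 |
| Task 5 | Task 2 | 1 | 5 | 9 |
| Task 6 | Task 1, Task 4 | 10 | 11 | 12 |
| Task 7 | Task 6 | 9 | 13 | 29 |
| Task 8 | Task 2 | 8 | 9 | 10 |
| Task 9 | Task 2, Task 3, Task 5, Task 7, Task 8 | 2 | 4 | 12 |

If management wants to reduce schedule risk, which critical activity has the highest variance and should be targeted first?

Task 7

te_Task 1 = (7 + 4·9 + 17)/6 = 60/6 = 10; σ²_Task 1 = ((17−7)/6)² = 2.778
te_Task 2 = (8 + 4·9 + 22)/6 = 66/6 = 11; σ²_Task 2 = ((22−8)/6)² = 5.444
te_Task 3 = (11 + 4·13 + 15)/6 = 78/6 = 13; σ²_Task 3 = ((15−11)/6)² = 0.444
te_Task 4 = (5 + 4·6 + 7)/6 = 36/6 = 6; σ²_Task 4 = ((7−5)/6)² = 0.111
te_Task 5 = (1 + 4·5 + 9)/6 = 30/6 = 5; σ²_Task 5 = ((9−1)/6)² = 1.778
te_Task 6 = (10 + 4·11 + 12)/6 = 66/6 = 11; σ²_Task 6 = ((12−10)/6)² = 0.111
te_Task 7 = (9 + 4·13 + 29)/6 = 90/6 = 15; σ²_Task 7 = ((29−9)/6)² = 11.111
te_Task 8 = (8 + 4·9 + 10)/6 = 54/6 = 9; σ²_Task 8 = ((10−8)/6)² = 0.111
te_Task 9 = (2 + 4·4 + 12)/6 = 30/6 = 5; σ²_Task 9 = ((12−2)/6)² = 2.778

Forward pass:
ES_Task 1 = 0; EF_Task 1 = 10
ES_Task 2 = 0; EF_Task 2 = 11
ES_Task 3 = 0; EF_Task 3 = 13
ES_Task 4 = 0; EF_Task 4 = 6
ES_Task 5 = 11; EF_Task 5 = 11+5 = 16
ES_Task 6 = max(EF_Task 1=10, EF_Task 4=6) = 10; EF_Task 6 = 10+11 = 21
ES_Task 7 = 21; EF_Task 7 = 21+15 = 36
ES_Task 8 = 11; EF_Task 8 = 11+9 = 20
ES_Task 9 = max(EF_Task 2=11, EF_Task 3=13, EF_Task 5=16, EF_Task 7=36, EF_Task 8=20) = 36; EF_Task 9 = 36+5 = 41
Expected project duration μ = 41 hours. Critical path: Task 1 → Task 6 → Task 7 → Task 9.

Variances on critical path: σ²_Task 1=2.778, σ²_Task 6=0.111, σ²_Task 7=11.111, σ²_Task 9=2.778.
Largest is σ²_Task 7 = 11.111.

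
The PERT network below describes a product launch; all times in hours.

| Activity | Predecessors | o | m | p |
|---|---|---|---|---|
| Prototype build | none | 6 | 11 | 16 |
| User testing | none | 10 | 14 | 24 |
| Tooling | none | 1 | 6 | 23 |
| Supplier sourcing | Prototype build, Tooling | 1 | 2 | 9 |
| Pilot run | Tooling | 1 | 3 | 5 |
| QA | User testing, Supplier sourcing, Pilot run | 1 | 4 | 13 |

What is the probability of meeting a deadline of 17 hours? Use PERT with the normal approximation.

te_Prototype build = (6 + 4·11 + 16)/6 = 66/6 = 11; σ²_Prototype build = ((16−6)/6)² = 2.778
te_User testing = (10 + 4·14 + 24)/6 = 90/6 = 15; σ²_User testing = ((24−10)/6)² = 5.444
te_Tooling = (1 + 4·6 + 23)/6 = 48/6 = 8; σ²_Tooling = ((23−1)/6)² = 13.444
te_Supplier sourcing = (1 + 4·2 + 9)/6 = 18/6 = 3; σ²_Supplier sourcing = ((9−1)/6)² = 1.778
te_Pilot run = (1 + 4·3 + 5)/6 = 18/6 = 3; σ²_Pilot run = ((5−1)/6)² = 0.444
te_QA = (1 + 4·4 + 13)/6 = 30/6 = 5; σ²_QA = ((13−1)/6)² = 4.000

Forward pass:
ES_Prototype build = 0; EF_Prototype build = 11
ES_User testing = 0; EF_User testing = 15
ES_Tooling = 0; EF_Tooling = 8
ES_Supplier sourcing = max(EF_Prototype build=11, EF_Tooling=8) = 11; EF_Supplier sourcing = 11+3 = 14
ES_Pilot run = 8; EF_Pilot run = 8+3 = 11
ES_QA = max(EF_User testing=15, EF_Supplier sourcing=14, EF_Pilot run=11) = 15; EF_QA = 15+5 = 20
Expected project duration μ = 20 hours. Critical path: User testing → QA.

Variance along critical path = 5.444 + 4.000 = 9.444; σ = √9.444 = 3.073 hours.
Z = (17 − 20) / 3.073 = -0.976
P(T ≤ 17) = Φ(-0.976) ≈ 0.164

0.164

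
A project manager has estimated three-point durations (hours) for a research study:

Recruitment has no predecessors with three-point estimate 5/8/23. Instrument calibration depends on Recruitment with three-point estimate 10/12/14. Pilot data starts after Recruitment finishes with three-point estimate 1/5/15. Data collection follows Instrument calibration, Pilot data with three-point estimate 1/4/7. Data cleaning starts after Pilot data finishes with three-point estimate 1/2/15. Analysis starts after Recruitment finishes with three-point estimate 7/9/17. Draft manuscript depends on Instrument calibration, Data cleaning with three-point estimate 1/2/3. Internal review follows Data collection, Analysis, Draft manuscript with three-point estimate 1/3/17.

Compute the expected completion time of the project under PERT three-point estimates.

te_Recruitment = (5 + 4·8 + 23)/6 = 60/6 = 10
te_Instrument calibration = (10 + 4·12 + 14)/6 = 72/6 = 12
te_Pilot data = (1 + 4·5 + 15)/6 = 36/6 = 6
te_Data collection = (1 + 4·4 + 7)/6 = 24/6 = 4
te_Data cleaning = (1 + 4·2 + 15)/6 = 24/6 = 4
te_Analysis = (7 + 4·9 + 17)/6 = 60/6 = 10
te_Draft manuscript = (1 + 4·2 + 3)/6 = 12/6 = 2
te_Internal review = (1 + 4·3 + 17)/6 = 30/6 = 5

Forward pass:
ES_Recruitment = 0; EF_Recruitment = 10
ES_Instrument calibration = 10; EF_Instrument calibration = 10+12 = 22
ES_Pilot data = 10; EF_Pilot data = 10+6 = 16
ES_Data collection = max(EF_Instrument calibration=22, EF_Pilot data=16) = 22; EF_Data collection = 22+4 = 26
ES_Data cleaning = 16; EF_Data cleaning = 16+4 = 20
ES_Analysis = 10; EF_Analysis = 10+10 = 20
ES_Draft manuscript = max(EF_Instrument calibration=22, EF_Data cleaning=20) = 22; EF_Draft manuscript = 22+2 = 24
ES_Internal review = max(EF_Data collection=26, EF_Analysis=20, EF_Draft manuscript=24) = 26; EF_Internal review = 26+5 = 31
Expected project duration μ = 31 hours. Critical path: Recruitment → Instrument calibration → Data collection → Internal review.

31 hours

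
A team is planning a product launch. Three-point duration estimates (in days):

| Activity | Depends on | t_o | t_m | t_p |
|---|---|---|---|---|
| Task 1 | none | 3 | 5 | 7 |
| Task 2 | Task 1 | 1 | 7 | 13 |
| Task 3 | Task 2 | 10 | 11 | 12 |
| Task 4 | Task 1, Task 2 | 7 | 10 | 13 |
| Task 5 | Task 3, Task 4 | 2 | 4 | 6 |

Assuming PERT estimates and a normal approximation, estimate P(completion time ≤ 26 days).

0.327

te_Task 1 = (3 + 4·5 + 7)/6 = 30/6 = 5; σ²_Task 1 = ((7−3)/6)² = 0.444
te_Task 2 = (1 + 4·7 + 13)/6 = 42/6 = 7; σ²_Task 2 = ((13−1)/6)² = 4.000
te_Task 3 = (10 + 4·11 + 12)/6 = 66/6 = 11; σ²_Task 3 = ((12−10)/6)² = 0.111
te_Task 4 = (7 + 4·10 + 13)/6 = 60/6 = 10; σ²_Task 4 = ((13−7)/6)² = 1.000
te_Task 5 = (2 + 4·4 + 6)/6 = 24/6 = 4; σ²_Task 5 = ((6−2)/6)² = 0.444

Forward pass:
ES_Task 1 = 0; EF_Task 1 = 5
ES_Task 2 = 5; EF_Task 2 = 5+7 = 12
ES_Task 3 = 12; EF_Task 3 = 12+11 = 23
ES_Task 4 = max(EF_Task 1=5, EF_Task 2=12) = 12; EF_Task 4 = 12+10 = 22
ES_Task 5 = max(EF_Task 3=23, EF_Task 4=22) = 23; EF_Task 5 = 23+4 = 27
Expected project duration μ = 27 days. Critical path: Task 1 → Task 2 → Task 3 → Task 5.

Variance along critical path = 0.444 + 4.000 + 0.111 + 0.444 = 5.000; σ = √5.000 = 2.236 days.
Z = (26 − 27) / 2.236 = -0.447
P(T ≤ 26) = Φ(-0.447) ≈ 0.327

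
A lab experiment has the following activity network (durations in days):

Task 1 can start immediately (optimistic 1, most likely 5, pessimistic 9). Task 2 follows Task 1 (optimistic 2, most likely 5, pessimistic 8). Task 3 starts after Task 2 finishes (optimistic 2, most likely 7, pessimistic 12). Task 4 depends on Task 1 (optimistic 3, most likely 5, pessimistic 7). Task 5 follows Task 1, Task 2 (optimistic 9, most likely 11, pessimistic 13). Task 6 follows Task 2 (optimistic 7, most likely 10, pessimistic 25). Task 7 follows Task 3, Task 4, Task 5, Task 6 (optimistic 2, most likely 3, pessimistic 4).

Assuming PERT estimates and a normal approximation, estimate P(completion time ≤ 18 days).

te_Task 1 = (1 + 4·5 + 9)/6 = 30/6 = 5; σ²_Task 1 = ((9−1)/6)² = 1.778
te_Task 2 = (2 + 4·5 + 8)/6 = 30/6 = 5; σ²_Task 2 = ((8−2)/6)² = 1.000
te_Task 3 = (2 + 4·7 + 12)/6 = 42/6 = 7; σ²_Task 3 = ((12−2)/6)² = 2.778
te_Task 4 = (3 + 4·5 + 7)/6 = 30/6 = 5; σ²_Task 4 = ((7−3)/6)² = 0.444
te_Task 5 = (9 + 4·11 + 13)/6 = 66/6 = 11; σ²_Task 5 = ((13−9)/6)² = 0.444
te_Task 6 = (7 + 4·10 + 25)/6 = 72/6 = 12; σ²_Task 6 = ((25−7)/6)² = 9.000
te_Task 7 = (2 + 4·3 + 4)/6 = 18/6 = 3; σ²_Task 7 = ((4−2)/6)² = 0.111

Forward pass:
ES_Task 1 = 0; EF_Task 1 = 5
ES_Task 2 = 5; EF_Task 2 = 5+5 = 10
ES_Task 3 = 10; EF_Task 3 = 10+7 = 17
ES_Task 4 = 5; EF_Task 4 = 5+5 = 10
ES_Task 5 = max(EF_Task 1=5, EF_Task 2=10) = 10; EF_Task 5 = 10+11 = 21
ES_Task 6 = 10; EF_Task 6 = 10+12 = 22
ES_Task 7 = max(EF_Task 3=17, EF_Task 4=10, EF_Task 5=21, EF_Task 6=22) = 22; EF_Task 7 = 22+3 = 25
Expected project duration μ = 25 days. Critical path: Task 1 → Task 2 → Task 6 → Task 7.

Variance along critical path = 1.778 + 1.000 + 9.000 + 0.111 = 11.889; σ = √11.889 = 3.448 days.
Z = (18 − 25) / 3.448 = -2.030
P(T ≤ 18) = Φ(-2.030) ≈ 0.021

0.021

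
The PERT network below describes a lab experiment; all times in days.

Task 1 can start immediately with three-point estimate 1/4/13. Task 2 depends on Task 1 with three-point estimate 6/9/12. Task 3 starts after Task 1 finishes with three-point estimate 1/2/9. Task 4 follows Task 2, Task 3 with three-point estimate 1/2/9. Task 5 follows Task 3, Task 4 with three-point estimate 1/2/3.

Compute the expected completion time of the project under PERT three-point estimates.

te_Task 1 = (1 + 4·4 + 13)/6 = 30/6 = 5
te_Task 2 = (6 + 4·9 + 12)/6 = 54/6 = 9
te_Task 3 = (1 + 4·2 + 9)/6 = 18/6 = 3
te_Task 4 = (1 + 4·2 + 9)/6 = 18/6 = 3
te_Task 5 = (1 + 4·2 + 3)/6 = 12/6 = 2

Forward pass:
ES_Task 1 = 0; EF_Task 1 = 5
ES_Task 2 = 5; EF_Task 2 = 5+9 = 14
ES_Task 3 = 5; EF_Task 3 = 5+3 = 8
ES_Task 4 = max(EF_Task 2=14, EF_Task 3=8) = 14; EF_Task 4 = 14+3 = 17
ES_Task 5 = max(EF_Task 3=8, EF_Task 4=17) = 17; EF_Task 5 = 17+2 = 19
Expected project duration μ = 19 days. Critical path: Task 1 → Task 2 → Task 4 → Task 5.

19 days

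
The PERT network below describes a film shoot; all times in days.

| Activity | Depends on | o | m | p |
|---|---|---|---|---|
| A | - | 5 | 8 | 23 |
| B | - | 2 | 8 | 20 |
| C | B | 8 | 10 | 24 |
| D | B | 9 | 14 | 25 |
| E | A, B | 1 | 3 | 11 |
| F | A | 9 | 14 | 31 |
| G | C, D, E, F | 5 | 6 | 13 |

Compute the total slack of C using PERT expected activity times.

5 days

te_A = (5 + 4·8 + 23)/6 = 60/6 = 10
te_B = (2 + 4·8 + 20)/6 = 54/6 = 9
te_C = (8 + 4·10 + 24)/6 = 72/6 = 12
te_D = (9 + 4·14 + 25)/6 = 90/6 = 15
te_E = (1 + 4·3 + 11)/6 = 24/6 = 4
te_F = (9 + 4·14 + 31)/6 = 96/6 = 16
te_G = (5 + 4·6 + 13)/6 = 42/6 = 7

Forward pass:
ES_A = 0; EF_A = 10
ES_B = 0; EF_B = 9
ES_C = 9; EF_C = 9+12 = 21
ES_D = 9; EF_D = 9+15 = 24
ES_E = max(EF_A=10, EF_B=9) = 10; EF_E = 10+4 = 14
ES_F = 10; EF_F = 10+16 = 26
ES_G = max(EF_C=21, EF_D=24, EF_E=14, EF_F=26) = 26; EF_G = 26+7 = 33
Expected project duration μ = 33 days. Critical path: A → F → G.

Backward pass:
LF_G = 33; LS_G = 33−7 = 26
LF_F = LS_G = 26; LS_F = 26−16 = 10
LF_E = LS_G = 26; LS_E = 26−4 = 22
LF_D = LS_G = 26; LS_D = 26−15 = 11
LF_C = LS_G = 26; LS_C = 26−12 = 14
LF_B = min(LS_C=14, LS_D=11, LS_E=22) = 11; LS_B = 11−9 = 2
LF_A = min(LS_E=22, LS_F=10) = 10; LS_A = 10−10 = 0
Slack_C = LS_C − ES_C = 14 − 9 = 5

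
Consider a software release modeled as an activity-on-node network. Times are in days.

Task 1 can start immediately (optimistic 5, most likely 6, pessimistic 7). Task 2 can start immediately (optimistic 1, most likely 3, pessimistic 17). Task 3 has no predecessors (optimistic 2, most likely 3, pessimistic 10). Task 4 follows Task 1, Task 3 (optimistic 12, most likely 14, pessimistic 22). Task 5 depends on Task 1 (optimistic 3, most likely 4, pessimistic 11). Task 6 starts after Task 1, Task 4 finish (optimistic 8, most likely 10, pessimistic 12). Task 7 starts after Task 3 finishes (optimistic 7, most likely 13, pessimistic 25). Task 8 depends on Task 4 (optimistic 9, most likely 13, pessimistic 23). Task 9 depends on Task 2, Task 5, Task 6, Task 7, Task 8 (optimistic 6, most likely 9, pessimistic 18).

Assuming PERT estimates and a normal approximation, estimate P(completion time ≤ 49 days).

0.873

te_Task 1 = (5 + 4·6 + 7)/6 = 36/6 = 6; σ²_Task 1 = ((7−5)/6)² = 0.111
te_Task 2 = (1 + 4·3 + 17)/6 = 30/6 = 5; σ²_Task 2 = ((17−1)/6)² = 7.111
te_Task 3 = (2 + 4·3 + 10)/6 = 24/6 = 4; σ²_Task 3 = ((10−2)/6)² = 1.778
te_Task 4 = (12 + 4·14 + 22)/6 = 90/6 = 15; σ²_Task 4 = ((22−12)/6)² = 2.778
te_Task 5 = (3 + 4·4 + 11)/6 = 30/6 = 5; σ²_Task 5 = ((11−3)/6)² = 1.778
te_Task 6 = (8 + 4·10 + 12)/6 = 60/6 = 10; σ²_Task 6 = ((12−8)/6)² = 0.444
te_Task 7 = (7 + 4·13 + 25)/6 = 84/6 = 14; σ²_Task 7 = ((25−7)/6)² = 9.000
te_Task 8 = (9 + 4·13 + 23)/6 = 84/6 = 14; σ²_Task 8 = ((23−9)/6)² = 5.444
te_Task 9 = (6 + 4·9 + 18)/6 = 60/6 = 10; σ²_Task 9 = ((18−6)/6)² = 4.000

Forward pass:
ES_Task 1 = 0; EF_Task 1 = 6
ES_Task 2 = 0; EF_Task 2 = 5
ES_Task 3 = 0; EF_Task 3 = 4
ES_Task 4 = max(EF_Task 1=6, EF_Task 3=4) = 6; EF_Task 4 = 6+15 = 21
ES_Task 5 = 6; EF_Task 5 = 6+5 = 11
ES_Task 6 = max(EF_Task 1=6, EF_Task 4=21) = 21; EF_Task 6 = 21+10 = 31
ES_Task 7 = 4; EF_Task 7 = 4+14 = 18
ES_Task 8 = 21; EF_Task 8 = 21+14 = 35
ES_Task 9 = max(EF_Task 2=5, EF_Task 5=11, EF_Task 6=31, EF_Task 7=18, EF_Task 8=35) = 35; EF_Task 9 = 35+10 = 45
Expected project duration μ = 45 days. Critical path: Task 1 → Task 4 → Task 8 → Task 9.

Variance along critical path = 0.111 + 2.778 + 5.444 + 4.000 = 12.333; σ = √12.333 = 3.512 days.
Z = (49 − 45) / 3.512 = 1.139
P(T ≤ 49) = Φ(1.139) ≈ 0.873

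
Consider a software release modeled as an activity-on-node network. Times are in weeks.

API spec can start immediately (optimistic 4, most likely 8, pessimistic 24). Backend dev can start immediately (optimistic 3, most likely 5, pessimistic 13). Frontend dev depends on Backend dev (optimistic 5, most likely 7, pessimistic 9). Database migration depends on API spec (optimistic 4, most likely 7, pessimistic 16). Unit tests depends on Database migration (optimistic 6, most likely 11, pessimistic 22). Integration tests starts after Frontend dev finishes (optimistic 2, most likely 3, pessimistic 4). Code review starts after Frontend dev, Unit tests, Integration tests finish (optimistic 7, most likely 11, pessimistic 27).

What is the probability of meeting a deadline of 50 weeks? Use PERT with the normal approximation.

0.887

te_API spec = (4 + 4·8 + 24)/6 = 60/6 = 10; σ²_API spec = ((24−4)/6)² = 11.111
te_Backend dev = (3 + 4·5 + 13)/6 = 36/6 = 6; σ²_Backend dev = ((13−3)/6)² = 2.778
te_Frontend dev = (5 + 4·7 + 9)/6 = 42/6 = 7; σ²_Frontend dev = ((9−5)/6)² = 0.444
te_Database migration = (4 + 4·7 + 16)/6 = 48/6 = 8; σ²_Database migration = ((16−4)/6)² = 4.000
te_Unit tests = (6 + 4·11 + 22)/6 = 72/6 = 12; σ²_Unit tests = ((22−6)/6)² = 7.111
te_Integration tests = (2 + 4·3 + 4)/6 = 18/6 = 3; σ²_Integration tests = ((4−2)/6)² = 0.111
te_Code review = (7 + 4·11 + 27)/6 = 78/6 = 13; σ²_Code review = ((27−7)/6)² = 11.111

Forward pass:
ES_API spec = 0; EF_API spec = 10
ES_Backend dev = 0; EF_Backend dev = 6
ES_Frontend dev = 6; EF_Frontend dev = 6+7 = 13
ES_Database migration = 10; EF_Database migration = 10+8 = 18
ES_Unit tests = 18; EF_Unit tests = 18+12 = 30
ES_Integration tests = 13; EF_Integration tests = 13+3 = 16
ES_Code review = max(EF_Frontend dev=13, EF_Unit tests=30, EF_Integration tests=16) = 30; EF_Code review = 30+13 = 43
Expected project duration μ = 43 weeks. Critical path: API spec → Database migration → Unit tests → Code review.

Variance along critical path = 11.111 + 4.000 + 7.111 + 11.111 = 33.333; σ = √33.333 = 5.774 weeks.
Z = (50 − 43) / 5.774 = 1.212
P(T ≤ 50) = Φ(1.212) ≈ 0.887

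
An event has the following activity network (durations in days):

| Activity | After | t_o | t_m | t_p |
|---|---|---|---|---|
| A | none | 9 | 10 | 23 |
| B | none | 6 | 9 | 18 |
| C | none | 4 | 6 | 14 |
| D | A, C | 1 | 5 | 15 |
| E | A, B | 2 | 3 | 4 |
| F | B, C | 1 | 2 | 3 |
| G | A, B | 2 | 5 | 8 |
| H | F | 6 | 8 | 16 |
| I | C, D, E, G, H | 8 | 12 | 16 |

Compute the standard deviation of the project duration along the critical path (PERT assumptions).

2.94 days

te_A = (9 + 4·10 + 23)/6 = 72/6 = 12; σ²_A = ((23−9)/6)² = 5.444
te_B = (6 + 4·9 + 18)/6 = 60/6 = 10; σ²_B = ((18−6)/6)² = 4.000
te_C = (4 + 4·6 + 14)/6 = 42/6 = 7; σ²_C = ((14−4)/6)² = 2.778
te_D = (1 + 4·5 + 15)/6 = 36/6 = 6; σ²_D = ((15−1)/6)² = 5.444
te_E = (2 + 4·3 + 4)/6 = 18/6 = 3; σ²_E = ((4−2)/6)² = 0.111
te_F = (1 + 4·2 + 3)/6 = 12/6 = 2; σ²_F = ((3−1)/6)² = 0.111
te_G = (2 + 4·5 + 8)/6 = 30/6 = 5; σ²_G = ((8−2)/6)² = 1.000
te_H = (6 + 4·8 + 16)/6 = 54/6 = 9; σ²_H = ((16−6)/6)² = 2.778
te_I = (8 + 4·12 + 16)/6 = 72/6 = 12; σ²_I = ((16−8)/6)² = 1.778

Forward pass:
ES_A = 0; EF_A = 12
ES_B = 0; EF_B = 10
ES_C = 0; EF_C = 7
ES_D = max(EF_A=12, EF_C=7) = 12; EF_D = 12+6 = 18
ES_E = max(EF_A=12, EF_B=10) = 12; EF_E = 12+3 = 15
ES_F = max(EF_B=10, EF_C=7) = 10; EF_F = 10+2 = 12
ES_G = max(EF_A=12, EF_B=10) = 12; EF_G = 12+5 = 17
ES_H = 12; EF_H = 12+9 = 21
ES_I = max(EF_C=7, EF_D=18, EF_E=15, EF_G=17, EF_H=21) = 21; EF_I = 21+12 = 33
Expected project duration μ = 33 days. Critical path: B → F → H → I.

Variance along critical path = 4.000 + 0.111 + 2.778 + 1.778 = 8.667
σ = √8.667 = 2.944 days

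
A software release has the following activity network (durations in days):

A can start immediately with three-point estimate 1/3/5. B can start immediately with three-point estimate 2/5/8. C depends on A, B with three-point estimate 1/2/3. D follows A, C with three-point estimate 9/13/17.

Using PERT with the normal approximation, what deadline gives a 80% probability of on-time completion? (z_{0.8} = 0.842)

21.4 days

te_A = (1 + 4·3 + 5)/6 = 18/6 = 3; σ²_A = ((5−1)/6)² = 0.444
te_B = (2 + 4·5 + 8)/6 = 30/6 = 5; σ²_B = ((8−2)/6)² = 1.000
te_C = (1 + 4·2 + 3)/6 = 12/6 = 2; σ²_C = ((3−1)/6)² = 0.111
te_D = (9 + 4·13 + 17)/6 = 78/6 = 13; σ²_D = ((17−9)/6)² = 1.778

Forward pass:
ES_A = 0; EF_A = 3
ES_B = 0; EF_B = 5
ES_C = max(EF_A=3, EF_B=5) = 5; EF_C = 5+2 = 7
ES_D = max(EF_A=3, EF_C=7) = 7; EF_D = 7+13 = 20
Expected project duration μ = 20 days. Critical path: B → C → D.

Variance along critical path = 1.000 + 0.111 + 1.778 = 2.889; σ = 1.700 days.
D = μ + z·σ = 20 + 0.842·1.700 = 21.4 days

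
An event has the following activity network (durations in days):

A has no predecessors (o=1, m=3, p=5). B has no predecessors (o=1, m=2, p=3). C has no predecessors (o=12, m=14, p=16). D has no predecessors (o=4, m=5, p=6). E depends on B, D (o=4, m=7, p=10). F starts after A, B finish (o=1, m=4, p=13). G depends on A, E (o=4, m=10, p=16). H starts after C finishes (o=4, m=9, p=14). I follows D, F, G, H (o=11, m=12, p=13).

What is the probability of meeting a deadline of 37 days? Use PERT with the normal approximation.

0.863

te_A = (1 + 4·3 + 5)/6 = 18/6 = 3; σ²_A = ((5−1)/6)² = 0.444
te_B = (1 + 4·2 + 3)/6 = 12/6 = 2; σ²_B = ((3−1)/6)² = 0.111
te_C = (12 + 4·14 + 16)/6 = 84/6 = 14; σ²_C = ((16−12)/6)² = 0.444
te_D = (4 + 4·5 + 6)/6 = 30/6 = 5; σ²_D = ((6−4)/6)² = 0.111
te_E = (4 + 4·7 + 10)/6 = 42/6 = 7; σ²_E = ((10−4)/6)² = 1.000
te_F = (1 + 4·4 + 13)/6 = 30/6 = 5; σ²_F = ((13−1)/6)² = 4.000
te_G = (4 + 4·10 + 16)/6 = 60/6 = 10; σ²_G = ((16−4)/6)² = 4.000
te_H = (4 + 4·9 + 14)/6 = 54/6 = 9; σ²_H = ((14−4)/6)² = 2.778
te_I = (11 + 4·12 + 13)/6 = 72/6 = 12; σ²_I = ((13−11)/6)² = 0.111

Forward pass:
ES_A = 0; EF_A = 3
ES_B = 0; EF_B = 2
ES_C = 0; EF_C = 14
ES_D = 0; EF_D = 5
ES_E = max(EF_B=2, EF_D=5) = 5; EF_E = 5+7 = 12
ES_F = max(EF_A=3, EF_B=2) = 3; EF_F = 3+5 = 8
ES_G = max(EF_A=3, EF_E=12) = 12; EF_G = 12+10 = 22
ES_H = 14; EF_H = 14+9 = 23
ES_I = max(EF_D=5, EF_F=8, EF_G=22, EF_H=23) = 23; EF_I = 23+12 = 35
Expected project duration μ = 35 days. Critical path: C → H → I.

Variance along critical path = 0.444 + 2.778 + 0.111 = 3.333; σ = √3.333 = 1.826 days.
Z = (37 − 35) / 1.826 = 1.095
P(T ≤ 37) = Φ(1.095) ≈ 0.863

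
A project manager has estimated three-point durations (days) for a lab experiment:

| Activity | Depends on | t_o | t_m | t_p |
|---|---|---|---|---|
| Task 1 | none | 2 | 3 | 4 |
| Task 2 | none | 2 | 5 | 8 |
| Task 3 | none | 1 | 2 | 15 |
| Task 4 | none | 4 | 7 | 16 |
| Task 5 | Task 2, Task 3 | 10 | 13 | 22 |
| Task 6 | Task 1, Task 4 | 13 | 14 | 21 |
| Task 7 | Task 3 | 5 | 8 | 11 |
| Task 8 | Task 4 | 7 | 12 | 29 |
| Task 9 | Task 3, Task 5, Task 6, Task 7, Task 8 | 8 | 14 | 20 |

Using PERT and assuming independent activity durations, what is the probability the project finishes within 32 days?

0.055

te_Task 1 = (2 + 4·3 + 4)/6 = 18/6 = 3; σ²_Task 1 = ((4−2)/6)² = 0.111
te_Task 2 = (2 + 4·5 + 8)/6 = 30/6 = 5; σ²_Task 2 = ((8−2)/6)² = 1.000
te_Task 3 = (1 + 4·2 + 15)/6 = 24/6 = 4; σ²_Task 3 = ((15−1)/6)² = 5.444
te_Task 4 = (4 + 4·7 + 16)/6 = 48/6 = 8; σ²_Task 4 = ((16−4)/6)² = 4.000
te_Task 5 = (10 + 4·13 + 22)/6 = 84/6 = 14; σ²_Task 5 = ((22−10)/6)² = 4.000
te_Task 6 = (13 + 4·14 + 21)/6 = 90/6 = 15; σ²_Task 6 = ((21−13)/6)² = 1.778
te_Task 7 = (5 + 4·8 + 11)/6 = 48/6 = 8; σ²_Task 7 = ((11−5)/6)² = 1.000
te_Task 8 = (7 + 4·12 + 29)/6 = 84/6 = 14; σ²_Task 8 = ((29−7)/6)² = 13.444
te_Task 9 = (8 + 4·14 + 20)/6 = 84/6 = 14; σ²_Task 9 = ((20−8)/6)² = 4.000

Forward pass:
ES_Task 1 = 0; EF_Task 1 = 3
ES_Task 2 = 0; EF_Task 2 = 5
ES_Task 3 = 0; EF_Task 3 = 4
ES_Task 4 = 0; EF_Task 4 = 8
ES_Task 5 = max(EF_Task 2=5, EF_Task 3=4) = 5; EF_Task 5 = 5+14 = 19
ES_Task 6 = max(EF_Task 1=3, EF_Task 4=8) = 8; EF_Task 6 = 8+15 = 23
ES_Task 7 = 4; EF_Task 7 = 4+8 = 12
ES_Task 8 = 8; EF_Task 8 = 8+14 = 22
ES_Task 9 = max(EF_Task 3=4, EF_Task 5=19, EF_Task 6=23, EF_Task 7=12, EF_Task 8=22) = 23; EF_Task 9 = 23+14 = 37
Expected project duration μ = 37 days. Critical path: Task 4 → Task 6 → Task 9.

Variance along critical path = 4.000 + 1.778 + 4.000 = 9.778; σ = √9.778 = 3.127 days.
Z = (32 − 37) / 3.127 = -1.599
P(T ≤ 32) = Φ(-1.599) ≈ 0.055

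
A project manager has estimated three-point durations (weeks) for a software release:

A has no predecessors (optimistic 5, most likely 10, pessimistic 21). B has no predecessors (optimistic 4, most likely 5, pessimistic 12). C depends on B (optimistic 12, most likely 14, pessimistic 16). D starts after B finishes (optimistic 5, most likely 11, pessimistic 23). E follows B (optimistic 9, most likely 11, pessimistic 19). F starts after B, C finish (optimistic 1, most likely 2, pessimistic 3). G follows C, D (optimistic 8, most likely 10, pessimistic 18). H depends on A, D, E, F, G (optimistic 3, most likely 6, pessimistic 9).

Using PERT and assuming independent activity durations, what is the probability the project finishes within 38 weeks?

te_A = (5 + 4·10 + 21)/6 = 66/6 = 11; σ²_A = ((21−5)/6)² = 7.111
te_B = (4 + 4·5 + 12)/6 = 36/6 = 6; σ²_B = ((12−4)/6)² = 1.778
te_C = (12 + 4·14 + 16)/6 = 84/6 = 14; σ²_C = ((16−12)/6)² = 0.444
te_D = (5 + 4·11 + 23)/6 = 72/6 = 12; σ²_D = ((23−5)/6)² = 9.000
te_E = (9 + 4·11 + 19)/6 = 72/6 = 12; σ²_E = ((19−9)/6)² = 2.778
te_F = (1 + 4·2 + 3)/6 = 12/6 = 2; σ²_F = ((3−1)/6)² = 0.111
te_G = (8 + 4·10 + 18)/6 = 66/6 = 11; σ²_G = ((18−8)/6)² = 2.778
te_H = (3 + 4·6 + 9)/6 = 36/6 = 6; σ²_H = ((9−3)/6)² = 1.000

Forward pass:
ES_A = 0; EF_A = 11
ES_B = 0; EF_B = 6
ES_C = 6; EF_C = 6+14 = 20
ES_D = 6; EF_D = 6+12 = 18
ES_E = 6; EF_E = 6+12 = 18
ES_F = max(EF_B=6, EF_C=20) = 20; EF_F = 20+2 = 22
ES_G = max(EF_C=20, EF_D=18) = 20; EF_G = 20+11 = 31
ES_H = max(EF_A=11, EF_D=18, EF_E=18, EF_F=22, EF_G=31) = 31; EF_H = 31+6 = 37
Expected project duration μ = 37 weeks. Critical path: B → C → G → H.

Variance along critical path = 1.778 + 0.444 + 2.778 + 1.000 = 6.000; σ = √6.000 = 2.449 weeks.
Z = (38 − 37) / 2.449 = 0.408
P(T ≤ 38) = Φ(0.408) ≈ 0.658

0.658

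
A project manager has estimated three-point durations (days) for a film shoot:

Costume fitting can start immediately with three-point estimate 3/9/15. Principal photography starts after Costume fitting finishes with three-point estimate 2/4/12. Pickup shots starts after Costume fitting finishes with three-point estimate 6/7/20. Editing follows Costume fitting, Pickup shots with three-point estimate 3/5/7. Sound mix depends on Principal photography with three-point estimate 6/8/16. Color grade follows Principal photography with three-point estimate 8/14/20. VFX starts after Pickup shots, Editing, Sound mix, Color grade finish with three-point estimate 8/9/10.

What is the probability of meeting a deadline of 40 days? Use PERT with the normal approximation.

0.818

te_Costume fitting = (3 + 4·9 + 15)/6 = 54/6 = 9; σ²_Costume fitting = ((15−3)/6)² = 4.000
te_Principal photography = (2 + 4·4 + 12)/6 = 30/6 = 5; σ²_Principal photography = ((12−2)/6)² = 2.778
te_Pickup shots = (6 + 4·7 + 20)/6 = 54/6 = 9; σ²_Pickup shots = ((20−6)/6)² = 5.444
te_Editing = (3 + 4·5 + 7)/6 = 30/6 = 5; σ²_Editing = ((7−3)/6)² = 0.444
te_Sound mix = (6 + 4·8 + 16)/6 = 54/6 = 9; σ²_Sound mix = ((16−6)/6)² = 2.778
te_Color grade = (8 + 4·14 + 20)/6 = 84/6 = 14; σ²_Color grade = ((20−8)/6)² = 4.000
te_VFX = (8 + 4·9 + 10)/6 = 54/6 = 9; σ²_VFX = ((10−8)/6)² = 0.111

Forward pass:
ES_Costume fitting = 0; EF_Costume fitting = 9
ES_Principal photography = 9; EF_Principal photography = 9+5 = 14
ES_Pickup shots = 9; EF_Pickup shots = 9+9 = 18
ES_Editing = max(EF_Costume fitting=9, EF_Pickup shots=18) = 18; EF_Editing = 18+5 = 23
ES_Sound mix = 14; EF_Sound mix = 14+9 = 23
ES_Color grade = 14; EF_Color grade = 14+14 = 28
ES_VFX = max(EF_Pickup shots=18, EF_Editing=23, EF_Sound mix=23, EF_Color grade=28) = 28; EF_VFX = 28+9 = 37
Expected project duration μ = 37 days. Critical path: Costume fitting → Principal photography → Color grade → VFX.

Variance along critical path = 4.000 + 2.778 + 4.000 + 0.111 = 10.889; σ = √10.889 = 3.300 days.
Z = (40 − 37) / 3.300 = 0.909
P(T ≤ 40) = Φ(0.909) ≈ 0.818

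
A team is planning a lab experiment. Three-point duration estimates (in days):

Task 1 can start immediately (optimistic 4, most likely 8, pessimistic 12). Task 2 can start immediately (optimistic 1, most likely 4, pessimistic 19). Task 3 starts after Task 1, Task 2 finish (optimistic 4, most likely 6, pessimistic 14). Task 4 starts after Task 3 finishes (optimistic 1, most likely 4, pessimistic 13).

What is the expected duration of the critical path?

20 days

te_Task 1 = (4 + 4·8 + 12)/6 = 48/6 = 8
te_Task 2 = (1 + 4·4 + 19)/6 = 36/6 = 6
te_Task 3 = (4 + 4·6 + 14)/6 = 42/6 = 7
te_Task 4 = (1 + 4·4 + 13)/6 = 30/6 = 5

Forward pass:
ES_Task 1 = 0; EF_Task 1 = 8
ES_Task 2 = 0; EF_Task 2 = 6
ES_Task 3 = max(EF_Task 1=8, EF_Task 2=6) = 8; EF_Task 3 = 8+7 = 15
ES_Task 4 = 15; EF_Task 4 = 15+5 = 20
Expected project duration μ = 20 days. Critical path: Task 1 → Task 3 → Task 4.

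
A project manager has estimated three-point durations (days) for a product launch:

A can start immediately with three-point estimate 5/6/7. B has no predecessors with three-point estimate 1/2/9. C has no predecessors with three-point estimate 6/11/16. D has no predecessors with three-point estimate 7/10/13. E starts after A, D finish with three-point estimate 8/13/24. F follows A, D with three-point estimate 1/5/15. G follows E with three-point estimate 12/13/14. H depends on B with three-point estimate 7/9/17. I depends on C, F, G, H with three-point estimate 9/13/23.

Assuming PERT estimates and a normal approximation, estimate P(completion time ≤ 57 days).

te_A = (5 + 4·6 + 7)/6 = 36/6 = 6; σ²_A = ((7−5)/6)² = 0.111
te_B = (1 + 4·2 + 9)/6 = 18/6 = 3; σ²_B = ((9−1)/6)² = 1.778
te_C = (6 + 4·11 + 16)/6 = 66/6 = 11; σ²_C = ((16−6)/6)² = 2.778
te_D = (7 + 4·10 + 13)/6 = 60/6 = 10; σ²_D = ((13−7)/6)² = 1.000
te_E = (8 + 4·13 + 24)/6 = 84/6 = 14; σ²_E = ((24−8)/6)² = 7.111
te_F = (1 + 4·5 + 15)/6 = 36/6 = 6; σ²_F = ((15−1)/6)² = 5.444
te_G = (12 + 4·13 + 14)/6 = 78/6 = 13; σ²_G = ((14−12)/6)² = 0.111
te_H = (7 + 4·9 + 17)/6 = 60/6 = 10; σ²_H = ((17−7)/6)² = 2.778
te_I = (9 + 4·13 + 23)/6 = 84/6 = 14; σ²_I = ((23−9)/6)² = 5.444

Forward pass:
ES_A = 0; EF_A = 6
ES_B = 0; EF_B = 3
ES_C = 0; EF_C = 11
ES_D = 0; EF_D = 10
ES_E = max(EF_A=6, EF_D=10) = 10; EF_E = 10+14 = 24
ES_F = max(EF_A=6, EF_D=10) = 10; EF_F = 10+6 = 16
ES_G = 24; EF_G = 24+13 = 37
ES_H = 3; EF_H = 3+10 = 13
ES_I = max(EF_C=11, EF_F=16, EF_G=37, EF_H=13) = 37; EF_I = 37+14 = 51
Expected project duration μ = 51 days. Critical path: D → E → G → I.

Variance along critical path = 1.000 + 7.111 + 0.111 + 5.444 = 13.667; σ = √13.667 = 3.697 days.
Z = (57 − 51) / 3.697 = 1.623
P(T ≤ 57) = Φ(1.623) ≈ 0.948

0.948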